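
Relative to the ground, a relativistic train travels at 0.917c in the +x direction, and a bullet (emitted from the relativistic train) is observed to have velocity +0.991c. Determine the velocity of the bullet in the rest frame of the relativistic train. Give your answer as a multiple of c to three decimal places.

+0.811c

Invert the composition law: u' = (u − v)/(1 − uv/c²).
u' = (0.991 − 0.917) / (1 − (0.991)(0.917)) = 0.0740/0.0913 = 0.8109.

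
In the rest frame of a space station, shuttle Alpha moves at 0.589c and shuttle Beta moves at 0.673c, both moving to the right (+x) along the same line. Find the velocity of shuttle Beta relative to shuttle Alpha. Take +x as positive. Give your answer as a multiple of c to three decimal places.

+0.139c

β_A = 0.589, β_B = 0.673.
Transform to A's frame with the inverse velocity-addition law: u' = (u − v)/(1 − uv/c²), taking u = β_B and v = β_A.
u' = (0.673 − 0.589) / (1 − (0.589)(0.673)) = 0.0840/0.6036 = 0.1392.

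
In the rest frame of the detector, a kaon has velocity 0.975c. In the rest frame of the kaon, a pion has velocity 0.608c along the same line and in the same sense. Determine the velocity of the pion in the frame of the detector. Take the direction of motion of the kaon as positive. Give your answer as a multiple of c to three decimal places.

0.994c

With v = 0.975 and u' = 0.608 (in units of c),
u = (u' + v)/(1 + u'v/c²):
u = (0.608 + 0.975) / (1 + 0.608·0.975) = 1.5830/1.5928 = 0.9938
(Galilean addition would give +1.583c, exceeding c.)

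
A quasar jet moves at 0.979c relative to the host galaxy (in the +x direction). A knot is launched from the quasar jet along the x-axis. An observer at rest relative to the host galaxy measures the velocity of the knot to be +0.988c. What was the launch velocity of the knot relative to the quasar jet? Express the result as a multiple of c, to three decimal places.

+0.275c

Invert the composition law: u' = (u − v)/(1 − uv/c²).
u' = (0.988 − 0.979) / (1 − (0.988)(0.979)) = 0.0090/0.0327 = 0.2748.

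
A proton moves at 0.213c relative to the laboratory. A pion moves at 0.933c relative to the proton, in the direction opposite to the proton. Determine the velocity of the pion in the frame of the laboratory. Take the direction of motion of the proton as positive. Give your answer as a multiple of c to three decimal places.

With v = 0.213 and u' = -0.933 (in units of c),
u = (u' + v)/(1 + u'v/c²):
u = (-0.933 + 0.213) / (1 + (-0.933)·0.213) = -0.7200/0.8013 = -0.8986

-0.899c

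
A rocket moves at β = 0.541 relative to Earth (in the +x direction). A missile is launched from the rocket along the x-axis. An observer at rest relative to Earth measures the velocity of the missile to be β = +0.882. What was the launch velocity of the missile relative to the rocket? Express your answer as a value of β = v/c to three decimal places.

Invert the composition law: u' = (u − v)/(1 − uv/c²).
u' = (0.882 − 0.541) / (1 − (0.882)(0.541)) = 0.3410/0.5228 = 0.6522.

β = +0.652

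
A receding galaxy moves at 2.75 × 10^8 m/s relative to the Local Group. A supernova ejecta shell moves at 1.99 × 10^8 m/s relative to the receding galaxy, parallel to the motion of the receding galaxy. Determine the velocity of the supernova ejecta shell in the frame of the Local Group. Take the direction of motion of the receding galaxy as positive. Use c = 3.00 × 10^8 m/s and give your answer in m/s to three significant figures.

In units of c (dividing by 3.00 × 10^8 m/s): v = 0.917, u' = 0.663.
u = (u' + v)/(1 + u'v/c²):
u = (0.663 + 0.917) / (1 + 0.663·0.917) = 1.5800/1.6081 = 0.9826
Converting back: u = 0.9826 × 3.00 × 10^8 m/s.

2.95 × 10^8 m/s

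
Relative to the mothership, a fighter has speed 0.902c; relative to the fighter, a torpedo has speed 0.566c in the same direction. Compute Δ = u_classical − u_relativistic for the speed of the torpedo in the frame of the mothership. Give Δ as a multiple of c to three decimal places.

Galilean: u_cl = 0.566 + 0.902 = 1.4680.
Relativistic: u_rel = (0.566 + 0.902) / (1 + 0.566·0.902) = 1.4680/1.5105 = 0.9718.
Δ = 1.4680 − 0.9718 = 0.4962.
(The classical prediction exceeds c; the relativistic result does not.)

Δ = 0.496c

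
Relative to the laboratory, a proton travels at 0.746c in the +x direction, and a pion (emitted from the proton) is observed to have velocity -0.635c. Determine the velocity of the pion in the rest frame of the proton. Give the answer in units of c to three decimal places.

Invert the composition law: u' = (u − v)/(1 − uv/c²).
u' = (-0.635 − 0.746) / (1 − (-0.635)(0.746)) = -1.3810/1.4737 = -0.9371.

-0.937c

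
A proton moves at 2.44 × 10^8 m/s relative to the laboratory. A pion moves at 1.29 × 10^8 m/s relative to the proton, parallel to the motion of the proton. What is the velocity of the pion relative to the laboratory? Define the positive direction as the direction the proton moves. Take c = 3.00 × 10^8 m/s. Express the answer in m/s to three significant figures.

2.76 × 10^8 m/s

In units of c (dividing by 3.00 × 10^8 m/s): v = 0.813, u' = 0.430.
u = (u' + v)/(1 + u'v/c²):
u = (0.430 + 0.813) / (1 + 0.430·0.813) = 1.2433/1.3497 = 0.9212
Converting back: u = 0.9212 × 3.00 × 10^8 m/s.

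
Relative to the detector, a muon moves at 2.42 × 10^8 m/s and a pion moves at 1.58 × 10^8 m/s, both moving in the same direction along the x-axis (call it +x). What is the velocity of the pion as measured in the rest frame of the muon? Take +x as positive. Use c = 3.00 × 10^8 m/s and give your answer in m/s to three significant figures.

β_A = 0.807, β_B = 0.527 (dividing each by c = 3.00 × 10^8 m/s).
Transform to A's frame with the inverse velocity-addition law: u' = (u − v)/(1 − uv/c²), taking u = β_B and v = β_A.
u' = (0.527 − 0.807) / (1 − (0.807)(0.527)) = -0.2800/0.5752 = -0.4868.
u' = -0.4868 × 3.00 × 10^8 m/s.

-1.46 × 10^8 m/s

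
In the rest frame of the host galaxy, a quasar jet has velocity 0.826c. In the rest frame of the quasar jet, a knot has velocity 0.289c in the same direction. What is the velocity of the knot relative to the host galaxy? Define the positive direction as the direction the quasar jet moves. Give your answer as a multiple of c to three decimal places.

0.900c

With v = 0.826 and u' = 0.289 (in units of c),
u = (u' + v)/(1 + u'v/c²):
u = (0.289 + 0.826) / (1 + 0.289·0.826) = 1.1150/1.2387 = 0.9001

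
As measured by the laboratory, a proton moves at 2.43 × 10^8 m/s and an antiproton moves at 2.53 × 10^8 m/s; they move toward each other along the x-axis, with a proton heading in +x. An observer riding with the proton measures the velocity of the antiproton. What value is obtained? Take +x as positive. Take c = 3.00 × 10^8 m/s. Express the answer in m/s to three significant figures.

β_A = 0.810, β_B = -0.843 (dividing each by c = 3.00 × 10^8 m/s).
Transform to A's frame with the inverse velocity-addition law: u' = (u − v)/(1 − uv/c²), taking u = β_B and v = β_A.
u' = (-0.843 − 0.810) / (1 − (0.810)(-0.843)) = -1.6533/1.6831 = -0.9823.
u' = -0.9823 × 3.00 × 10^8 m/s.

-2.95 × 10^8 m/s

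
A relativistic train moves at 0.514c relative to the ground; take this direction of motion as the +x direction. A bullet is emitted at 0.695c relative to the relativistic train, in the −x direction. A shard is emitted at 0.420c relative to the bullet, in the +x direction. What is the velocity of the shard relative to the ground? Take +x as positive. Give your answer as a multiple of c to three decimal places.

+0.157c

Apply u = (u' + v)/(1 + u'v/c²) successively, working outward toward the ground.
Start: velocity of the relativistic train relative to the ground = 0.5140c.
Compose with the bullet (u' = -0.695 in the relativistic train frame): u_1 = (-0.695 + 0.514) / (1 + (-0.695)·0.514) = -0.1810/0.6428 = -0.2816.
Compose with the shard (u' = 0.420 in the bullet frame): u_2 = (0.420 + (-0.282)) / (1 + 0.420·(-0.282)) = 0.1384/0.8817 = 0.1570.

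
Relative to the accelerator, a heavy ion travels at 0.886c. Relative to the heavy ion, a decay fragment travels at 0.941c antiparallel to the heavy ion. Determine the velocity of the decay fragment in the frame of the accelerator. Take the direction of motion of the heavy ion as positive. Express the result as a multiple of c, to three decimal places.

-0.331c

With v = 0.886 and u' = -0.941 (in units of c),
u = (u' + v)/(1 + u'v/c²):
u = (-0.941 + 0.886) / (1 + (-0.941)·0.886) = -0.0550/0.1663 = -0.3308
(Galilean addition would give -0.055c.)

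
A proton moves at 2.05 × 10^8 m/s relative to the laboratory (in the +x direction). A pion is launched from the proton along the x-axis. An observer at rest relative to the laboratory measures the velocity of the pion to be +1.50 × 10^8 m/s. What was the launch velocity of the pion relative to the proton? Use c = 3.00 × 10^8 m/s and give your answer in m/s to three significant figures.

v = 0.683c, u = 0.500c.
Invert the composition law: u' = (u − v)/(1 − uv/c²).
u' = (0.500 − 0.683) / (1 − (0.500)(0.683)) = -0.1833/0.6583 = -0.2785.
u' = -0.2785 × 3.00 × 10^8 m/s.

-8.35 × 10^7 m/s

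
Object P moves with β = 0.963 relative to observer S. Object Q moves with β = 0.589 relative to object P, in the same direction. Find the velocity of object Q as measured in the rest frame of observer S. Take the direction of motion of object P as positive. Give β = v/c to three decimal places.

With v = 0.963 and u' = 0.589 (in units of c),
u = (u' + v)/(1 + u'v/c²):
u = (0.589 + 0.963) / (1 + 0.589·0.963) = 1.5520/1.5672 = 0.9903
(Galilean addition would give +1.552c, exceeding c.)

β = 0.990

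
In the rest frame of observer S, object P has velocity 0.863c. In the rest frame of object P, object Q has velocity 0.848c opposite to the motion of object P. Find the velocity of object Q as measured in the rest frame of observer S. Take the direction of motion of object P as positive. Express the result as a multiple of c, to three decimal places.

+0.056c

With v = 0.863 and u' = -0.848 (in units of c),
u = (u' + v)/(1 + u'v/c²):
u = (-0.848 + 0.863) / (1 + (-0.848)·0.863) = 0.0150/0.2682 = 0.0559
(Galilean addition would give +0.015c.)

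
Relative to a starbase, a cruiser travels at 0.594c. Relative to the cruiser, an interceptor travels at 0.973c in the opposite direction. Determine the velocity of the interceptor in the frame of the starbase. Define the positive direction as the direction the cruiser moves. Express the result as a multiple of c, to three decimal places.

-0.898c

With v = 0.594 and u' = -0.973 (in units of c),
u = (u' + v)/(1 + u'v/c²):
u = (-0.973 + 0.594) / (1 + (-0.973)·0.594) = -0.3790/0.4220 = -0.8980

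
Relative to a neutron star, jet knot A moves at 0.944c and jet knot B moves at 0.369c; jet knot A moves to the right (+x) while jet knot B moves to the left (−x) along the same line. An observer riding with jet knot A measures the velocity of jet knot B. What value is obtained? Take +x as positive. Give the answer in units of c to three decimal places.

β_A = 0.944, β_B = -0.369.
Transform to A's frame with the inverse velocity-addition law: u' = (u − v)/(1 − uv/c²), taking u = β_B and v = β_A.
u' = (-0.369 − 0.944) / (1 − (0.944)(-0.369)) = -1.3130/1.3483 = -0.9738.

-0.974c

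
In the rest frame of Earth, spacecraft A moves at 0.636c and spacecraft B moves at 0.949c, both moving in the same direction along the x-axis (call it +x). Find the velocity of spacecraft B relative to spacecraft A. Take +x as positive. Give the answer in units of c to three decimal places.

+0.790c

β_A = 0.636, β_B = 0.949.
Transform to A's frame with the inverse velocity-addition law: u' = (u − v)/(1 − uv/c²), taking u = β_B and v = β_A.
u' = (0.949 − 0.636) / (1 − (0.636)(0.949)) = 0.3130/0.3964 = 0.7895.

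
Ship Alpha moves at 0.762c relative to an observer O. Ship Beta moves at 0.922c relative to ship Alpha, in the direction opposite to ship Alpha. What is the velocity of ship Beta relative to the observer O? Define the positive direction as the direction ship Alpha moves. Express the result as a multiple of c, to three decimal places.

With v = 0.762 and u' = -0.922 (in units of c),
u = (u' + v)/(1 + u'v/c²):
u = (-0.922 + 0.762) / (1 + (-0.922)·0.762) = -0.1600/0.2974 = -0.5379
(Galilean addition would give -0.160c.)

-0.538c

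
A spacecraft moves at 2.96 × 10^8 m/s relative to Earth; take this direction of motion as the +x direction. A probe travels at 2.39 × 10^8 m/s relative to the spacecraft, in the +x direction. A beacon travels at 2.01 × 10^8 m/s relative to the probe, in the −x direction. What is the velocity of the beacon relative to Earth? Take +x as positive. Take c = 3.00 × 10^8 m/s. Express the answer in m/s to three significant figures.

Apply u = (u' + v)/(1 + u'v/c²) successively, working outward toward Earth.
(Dividing each given speed by c = 3.00 × 10^8 m/s to work in units of c.)
Start: velocity of the spacecraft relative to Earth = 0.9867c.
Compose with the probe (u' = 0.797 in the spacecraft frame): u_1 = (0.797 + 0.987) / (1 + 0.797·0.987) = 1.7833/1.7860 = 0.9985.
Compose with the beacon (u' = -0.670 in the probe frame): u_2 = (-0.670 + 0.998) / (1 + (-0.670)·0.998) = 0.3285/0.3310 = 0.9923.
So u = 0.9923 × 3.00 × 10^8 m/s.

+2.98 × 10^8 m/s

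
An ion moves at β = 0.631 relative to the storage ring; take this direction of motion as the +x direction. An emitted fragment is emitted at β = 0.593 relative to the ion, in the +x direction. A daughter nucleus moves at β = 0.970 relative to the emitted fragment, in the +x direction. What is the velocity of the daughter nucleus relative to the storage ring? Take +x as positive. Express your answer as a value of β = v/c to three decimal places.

β = 0.998

Apply u = (u' + v)/(1 + u'v/c²) successively, working outward toward the storage ring.
Start: velocity of the ion relative to the storage ring = 0.6310c.
Compose with the emitted fragment (u' = 0.593 in the ion frame): u_1 = (0.593 + 0.631) / (1 + 0.593·0.631) = 1.2240/1.3742 = 0.8907.
Compose with the daughter nucleus (u' = 0.970 in the emitted fragment frame): u_2 = (0.970 + 0.891) / (1 + 0.970·0.891) = 1.8607/1.8640 = 0.9982.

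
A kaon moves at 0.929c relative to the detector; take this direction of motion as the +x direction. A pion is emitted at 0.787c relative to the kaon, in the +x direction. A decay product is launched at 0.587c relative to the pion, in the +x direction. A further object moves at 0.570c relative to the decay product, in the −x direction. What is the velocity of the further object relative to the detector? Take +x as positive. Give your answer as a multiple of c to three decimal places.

Apply u = (u' + v)/(1 + u'v/c²) successively, working outward toward the detector.
Start: velocity of the kaon relative to the detector = 0.9290c.
Compose with the pion (u' = 0.787 in the kaon frame): u_1 = (0.787 + 0.929) / (1 + 0.787·0.929) = 1.7160/1.7311 = 0.9913.
Compose with the decay product (u' = 0.587 in the pion frame): u_2 = (0.587 + 0.991) / (1 + 0.587·0.991) = 1.5783/1.5819 = 0.9977.
Compose with the further object (u' = -0.570 in the decay product frame): u_3 = (-0.570 + 0.998) / (1 + (-0.570)·0.998) = 0.4277/0.4313 = 0.9917.

+0.992c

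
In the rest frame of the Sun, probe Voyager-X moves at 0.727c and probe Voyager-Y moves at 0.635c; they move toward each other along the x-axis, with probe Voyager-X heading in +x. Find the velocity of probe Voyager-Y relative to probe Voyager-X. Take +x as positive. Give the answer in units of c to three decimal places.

β_A = 0.727, β_B = -0.635.
Transform to A's frame with the inverse velocity-addition law: u' = (u − v)/(1 − uv/c²), taking u = β_B and v = β_A.
u' = (-0.635 − 0.727) / (1 − (0.727)(-0.635)) = -1.3620/1.4616 = -0.9318.

-0.932c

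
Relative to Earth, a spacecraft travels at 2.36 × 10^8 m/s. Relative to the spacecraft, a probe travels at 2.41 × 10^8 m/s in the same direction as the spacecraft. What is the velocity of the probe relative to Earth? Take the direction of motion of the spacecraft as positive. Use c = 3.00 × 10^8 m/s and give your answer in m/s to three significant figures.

2.92 × 10^8 m/s

In units of c (dividing by 3.00 × 10^8 m/s): v = 0.787, u' = 0.803.
u = (u' + v)/(1 + u'v/c²):
u = (0.803 + 0.787) / (1 + 0.803·0.787) = 1.5900/1.6320 = 0.9743
(Galilean addition would give +1.590c, exceeding c.)
Converting back: u = 0.9743 × 3.00 × 10^8 m/s.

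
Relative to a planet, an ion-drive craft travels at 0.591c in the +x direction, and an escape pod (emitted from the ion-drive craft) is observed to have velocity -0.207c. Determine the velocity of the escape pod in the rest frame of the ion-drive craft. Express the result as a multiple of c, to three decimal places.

Invert the composition law: u' = (u − v)/(1 − uv/c²).
u' = (-0.207 − 0.591) / (1 − (-0.207)(0.591)) = -0.7980/1.1223 = -0.7110.

-0.711c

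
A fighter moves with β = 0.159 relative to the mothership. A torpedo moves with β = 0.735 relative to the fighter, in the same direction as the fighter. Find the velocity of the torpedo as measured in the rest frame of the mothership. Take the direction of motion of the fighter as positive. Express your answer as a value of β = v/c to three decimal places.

With v = 0.159 and u' = 0.735 (in units of c),
u = (u' + v)/(1 + u'v/c²):
u = (0.735 + 0.159) / (1 + 0.735·0.159) = 0.8940/1.1169 = 0.8005
(Galilean addition would give +0.894c.)

β = 0.800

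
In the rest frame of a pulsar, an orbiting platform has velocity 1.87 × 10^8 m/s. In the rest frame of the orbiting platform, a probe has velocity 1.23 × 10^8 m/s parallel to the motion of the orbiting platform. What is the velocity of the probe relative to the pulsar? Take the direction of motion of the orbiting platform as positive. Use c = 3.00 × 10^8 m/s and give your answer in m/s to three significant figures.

In units of c (dividing by 3.00 × 10^8 m/s): v = 0.623, u' = 0.410.
u = (u' + v)/(1 + u'v/c²):
u = (0.410 + 0.623) / (1 + 0.410·0.623) = 1.0333/1.2556 = 0.8230
Converting back: u = 0.8230 × 3.00 × 10^8 m/s.

2.47 × 10^8 m/s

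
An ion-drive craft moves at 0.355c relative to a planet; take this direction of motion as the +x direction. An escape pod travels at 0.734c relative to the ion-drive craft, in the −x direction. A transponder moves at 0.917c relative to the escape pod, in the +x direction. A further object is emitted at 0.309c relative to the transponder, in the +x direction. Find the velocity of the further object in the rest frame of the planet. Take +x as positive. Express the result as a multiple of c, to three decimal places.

+0.868c

Apply u = (u' + v)/(1 + u'v/c²) successively, working outward toward the planet.
Start: velocity of the ion-drive craft relative to the planet = 0.3550c.
Compose with the escape pod (u' = -0.734 in the ion-drive craft frame): u_1 = (-0.734 + 0.355) / (1 + (-0.734)·0.355) = -0.3790/0.7394 = -0.5126.
Compose with the transponder (u' = 0.917 in the escape pod frame): u_2 = (0.917 + (-0.513)) / (1 + 0.917·(-0.513)) = 0.4044/0.5300 = 0.7631.
Compose with the further object (u' = 0.309 in the transponder frame): u_3 = (0.309 + 0.763) / (1 + 0.309·0.763) = 1.0721/1.2358 = 0.8675.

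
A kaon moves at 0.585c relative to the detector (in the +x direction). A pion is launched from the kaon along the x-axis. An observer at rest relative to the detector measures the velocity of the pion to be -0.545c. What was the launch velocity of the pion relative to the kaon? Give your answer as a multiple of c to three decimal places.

-0.857c

Invert the composition law: u' = (u − v)/(1 − uv/c²).
u' = (-0.545 − 0.585) / (1 − (-0.545)(0.585)) = -1.1300/1.3188 = -0.8568.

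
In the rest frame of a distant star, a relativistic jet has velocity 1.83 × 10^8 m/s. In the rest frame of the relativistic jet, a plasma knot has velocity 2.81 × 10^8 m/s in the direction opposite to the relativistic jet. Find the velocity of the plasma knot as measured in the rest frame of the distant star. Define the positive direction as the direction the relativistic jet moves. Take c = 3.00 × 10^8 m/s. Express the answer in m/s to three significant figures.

-2.29 × 10^8 m/s

In units of c (dividing by 3.00 × 10^8 m/s): v = 0.610, u' = -0.937.
u = (u' + v)/(1 + u'v/c²):
u = (-0.937 + 0.610) / (1 + (-0.937)·0.610) = -0.3267/0.4286 = -0.7621
Converting back: u = -0.7621 × 3.00 × 10^8 m/s.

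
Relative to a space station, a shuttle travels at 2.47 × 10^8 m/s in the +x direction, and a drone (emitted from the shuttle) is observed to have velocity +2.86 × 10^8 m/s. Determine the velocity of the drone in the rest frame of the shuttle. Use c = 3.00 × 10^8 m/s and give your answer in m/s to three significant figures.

v = 0.823c, u = 0.953c.
Invert the composition law: u' = (u − v)/(1 − uv/c²).
u' = (0.953 − 0.823) / (1 − (0.953)(0.823)) = 0.1300/0.2151 = 0.6044.
u' = 0.6044 × 3.00 × 10^8 m/s.

+1.81 × 10^8 m/s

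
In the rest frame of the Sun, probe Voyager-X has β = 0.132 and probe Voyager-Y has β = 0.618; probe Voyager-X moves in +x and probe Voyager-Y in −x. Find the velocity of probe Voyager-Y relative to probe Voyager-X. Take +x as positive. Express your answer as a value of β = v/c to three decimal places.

β = -0.693

β_A = 0.132, β_B = -0.618.
Transform to A's frame with the inverse velocity-addition law: u' = (u − v)/(1 − uv/c²), taking u = β_B and v = β_A.
u' = (-0.618 − 0.132) / (1 − (0.132)(-0.618)) = -0.7500/1.0816 = -0.6934.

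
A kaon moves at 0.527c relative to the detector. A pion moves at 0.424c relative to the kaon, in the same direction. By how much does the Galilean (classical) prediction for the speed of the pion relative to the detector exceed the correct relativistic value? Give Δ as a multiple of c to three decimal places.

Galilean: u_cl = 0.424 + 0.527 = 0.9510.
Relativistic: u_rel = (0.424 + 0.527) / (1 + 0.424·0.527) = 0.9510/1.2234 = 0.7773.
Δ = 0.9510 − 0.7773 = 0.1737.

Δ = 0.174c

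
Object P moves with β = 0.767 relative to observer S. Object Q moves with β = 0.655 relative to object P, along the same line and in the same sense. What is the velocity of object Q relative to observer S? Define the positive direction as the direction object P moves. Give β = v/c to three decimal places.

With v = 0.767 and u' = 0.655 (in units of c),
u = (u' + v)/(1 + u'v/c²):
u = (0.655 + 0.767) / (1 + 0.655·0.767) = 1.4220/1.5024 = 0.9465

β = 0.946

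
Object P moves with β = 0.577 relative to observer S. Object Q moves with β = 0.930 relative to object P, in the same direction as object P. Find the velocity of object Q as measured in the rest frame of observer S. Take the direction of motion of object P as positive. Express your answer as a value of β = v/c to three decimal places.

With v = 0.577 and u' = 0.930 (in units of c),
u = (u' + v)/(1 + u'v/c²):
u = (0.930 + 0.577) / (1 + 0.930·0.577) = 1.5070/1.5366 = 0.9807
(Galilean addition would give +1.507c, exceeding c.)

β = 0.981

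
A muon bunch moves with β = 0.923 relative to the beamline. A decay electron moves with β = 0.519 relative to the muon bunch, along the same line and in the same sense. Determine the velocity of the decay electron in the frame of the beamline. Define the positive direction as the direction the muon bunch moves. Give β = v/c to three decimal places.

β = 0.975

With v = 0.923 and u' = 0.519 (in units of c),
u = (u' + v)/(1 + u'v/c²):
u = (0.519 + 0.923) / (1 + 0.519·0.923) = 1.4420/1.4790 = 0.9750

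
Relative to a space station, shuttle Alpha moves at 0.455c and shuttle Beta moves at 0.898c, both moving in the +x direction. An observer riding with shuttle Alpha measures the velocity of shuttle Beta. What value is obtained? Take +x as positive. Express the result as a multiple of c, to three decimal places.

β_A = 0.455, β_B = 0.898.
Transform to A's frame with the inverse velocity-addition law: u' = (u − v)/(1 − uv/c²), taking u = β_B and v = β_A.
u' = (0.898 − 0.455) / (1 − (0.455)(0.898)) = 0.4430/0.5914 = 0.7491.

+0.749c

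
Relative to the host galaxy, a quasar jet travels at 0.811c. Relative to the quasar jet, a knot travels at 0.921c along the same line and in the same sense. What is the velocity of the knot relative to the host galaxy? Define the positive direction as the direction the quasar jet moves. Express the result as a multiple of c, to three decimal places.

0.991c

With v = 0.811 and u' = 0.921 (in units of c),
u = (u' + v)/(1 + u'v/c²):
u = (0.921 + 0.811) / (1 + 0.921·0.811) = 1.7320/1.7469 = 0.9915
(Galilean addition would give +1.732c, exceeding c.)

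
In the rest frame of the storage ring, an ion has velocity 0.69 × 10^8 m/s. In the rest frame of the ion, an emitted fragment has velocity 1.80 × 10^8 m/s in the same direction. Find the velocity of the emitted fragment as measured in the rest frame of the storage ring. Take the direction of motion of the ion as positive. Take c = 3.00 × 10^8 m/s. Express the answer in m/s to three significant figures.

2.19 × 10^8 m/s

In units of c (dividing by 3.00 × 10^8 m/s): v = 0.230, u' = 0.600.
u = (u' + v)/(1 + u'v/c²):
u = (0.600 + 0.230) / (1 + 0.600·0.230) = 0.8300/1.1380 = 0.7293
Converting back: u = 0.7293 × 3.00 × 10^8 m/s.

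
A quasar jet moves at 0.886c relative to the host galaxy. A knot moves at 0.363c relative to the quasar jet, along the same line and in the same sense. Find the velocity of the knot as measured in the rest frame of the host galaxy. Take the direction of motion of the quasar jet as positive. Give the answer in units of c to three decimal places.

0.945c

With v = 0.886 and u' = 0.363 (in units of c),
u = (u' + v)/(1 + u'v/c²):
u = (0.363 + 0.886) / (1 + 0.363·0.886) = 1.2490/1.3216 = 0.9451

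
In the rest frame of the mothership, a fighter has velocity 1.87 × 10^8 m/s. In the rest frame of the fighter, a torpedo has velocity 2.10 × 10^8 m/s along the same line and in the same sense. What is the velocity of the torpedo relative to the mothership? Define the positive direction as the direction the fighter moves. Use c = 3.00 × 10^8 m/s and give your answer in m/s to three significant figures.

In units of c (dividing by 3.00 × 10^8 m/s): v = 0.623, u' = 0.700.
u = (u' + v)/(1 + u'v/c²):
u = (0.700 + 0.623) / (1 + 0.700·0.623) = 1.3233/1.4363 = 0.9213
Converting back: u = 0.9213 × 3.00 × 10^8 m/s.

2.76 × 10^8 m/s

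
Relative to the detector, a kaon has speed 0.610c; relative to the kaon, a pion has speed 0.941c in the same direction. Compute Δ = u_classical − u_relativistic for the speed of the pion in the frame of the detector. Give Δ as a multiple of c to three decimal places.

Δ = 0.566c

Galilean: u_cl = 0.941 + 0.610 = 1.5510.
Relativistic: u_rel = (0.941 + 0.610) / (1 + 0.941·0.610) = 1.5510/1.5740 = 0.9854.
Δ = 1.5510 − 0.9854 = 0.5656.
(The classical prediction exceeds c; the relativistic result does not.)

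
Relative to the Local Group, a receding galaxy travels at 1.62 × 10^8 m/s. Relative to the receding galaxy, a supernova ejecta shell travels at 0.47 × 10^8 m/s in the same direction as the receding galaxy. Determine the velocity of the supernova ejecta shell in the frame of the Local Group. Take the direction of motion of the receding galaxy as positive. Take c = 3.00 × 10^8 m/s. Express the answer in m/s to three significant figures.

In units of c (dividing by 3.00 × 10^8 m/s): v = 0.540, u' = 0.157.
u = (u' + v)/(1 + u'v/c²):
u = (0.157 + 0.540) / (1 + 0.157·0.540) = 0.6967/1.0846 = 0.6423
(Galilean addition would give +0.697c.)
Converting back: u = 0.6423 × 3.00 × 10^8 m/s.

1.93 × 10^8 m/s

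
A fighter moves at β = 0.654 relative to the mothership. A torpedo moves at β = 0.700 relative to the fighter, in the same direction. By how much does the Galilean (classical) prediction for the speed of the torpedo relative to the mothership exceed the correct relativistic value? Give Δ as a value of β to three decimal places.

Galilean: u_cl = 0.700 + 0.654 = 1.3540.
Relativistic: u_rel = (0.700 + 0.654) / (1 + 0.700·0.654) = 1.3540/1.4578 = 0.9288.
Δ = 1.3540 − 0.9288 = 0.4252.
(The classical prediction exceeds c; the relativistic result does not.)

Δ = 0.425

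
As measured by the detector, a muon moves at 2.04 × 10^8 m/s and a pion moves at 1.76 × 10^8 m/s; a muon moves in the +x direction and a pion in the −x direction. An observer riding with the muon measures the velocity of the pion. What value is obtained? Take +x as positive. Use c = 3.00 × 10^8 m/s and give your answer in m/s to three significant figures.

-2.72 × 10^8 m/s

β_A = 0.680, β_B = -0.587 (dividing each by c = 3.00 × 10^8 m/s).
Transform to A's frame with the inverse velocity-addition law: u' = (u − v)/(1 − uv/c²), taking u = β_B and v = β_A.
u' = (-0.587 − 0.680) / (1 − (0.680)(-0.587)) = -1.2667/1.3989 = -0.9055.
u' = -0.9055 × 3.00 × 10^8 m/s.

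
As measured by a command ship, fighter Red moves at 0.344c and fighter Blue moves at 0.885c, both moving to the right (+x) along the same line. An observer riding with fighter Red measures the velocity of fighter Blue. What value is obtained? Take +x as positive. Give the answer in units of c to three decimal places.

+0.778c

β_A = 0.344, β_B = 0.885.
Transform to A's frame with the inverse velocity-addition law: u' = (u − v)/(1 − uv/c²), taking u = β_B and v = β_A.
u' = (0.885 − 0.344) / (1 − (0.344)(0.885)) = 0.5410/0.6956 = 0.7778.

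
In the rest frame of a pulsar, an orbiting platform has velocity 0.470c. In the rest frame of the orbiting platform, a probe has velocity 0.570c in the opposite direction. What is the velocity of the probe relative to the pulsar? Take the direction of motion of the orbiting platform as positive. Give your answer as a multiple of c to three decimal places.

With v = 0.470 and u' = -0.570 (in units of c),
u = (u' + v)/(1 + u'v/c²):
u = (-0.570 + 0.470) / (1 + (-0.570)·0.470) = -0.1000/0.7321 = -0.1366

-0.137c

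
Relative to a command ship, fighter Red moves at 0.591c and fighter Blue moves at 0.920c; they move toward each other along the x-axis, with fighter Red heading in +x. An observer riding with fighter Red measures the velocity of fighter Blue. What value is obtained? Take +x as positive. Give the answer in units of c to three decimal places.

β_A = 0.591, β_B = -0.920.
Transform to A's frame with the inverse velocity-addition law: u' = (u − v)/(1 − uv/c²), taking u = β_B and v = β_A.
u' = (-0.920 − 0.591) / (1 − (0.591)(-0.920)) = -1.5110/1.5437 = -0.9788.

-0.979c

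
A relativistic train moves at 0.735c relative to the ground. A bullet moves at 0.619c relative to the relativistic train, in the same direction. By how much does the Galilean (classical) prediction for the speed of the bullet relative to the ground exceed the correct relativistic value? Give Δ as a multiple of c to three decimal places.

Galilean: u_cl = 0.619 + 0.735 = 1.3540.
Relativistic: u_rel = (0.619 + 0.735) / (1 + 0.619·0.735) = 1.3540/1.4550 = 0.9306.
Δ = 1.3540 − 0.9306 = 0.4234.
(The classical prediction exceeds c; the relativistic result does not.)

Δ = 0.423c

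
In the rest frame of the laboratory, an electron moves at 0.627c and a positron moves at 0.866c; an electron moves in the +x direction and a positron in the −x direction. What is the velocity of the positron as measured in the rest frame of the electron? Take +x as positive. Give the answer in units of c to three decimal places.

-0.968c

β_A = 0.627, β_B = -0.866.
Transform to A's frame with the inverse velocity-addition law: u' = (u − v)/(1 − uv/c²), taking u = β_B and v = β_A.
u' = (-0.866 − 0.627) / (1 − (0.627)(-0.866)) = -1.4930/1.5430 = -0.9676.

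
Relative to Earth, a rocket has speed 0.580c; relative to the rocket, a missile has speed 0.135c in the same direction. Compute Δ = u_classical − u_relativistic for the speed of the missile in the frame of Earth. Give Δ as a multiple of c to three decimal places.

Galilean: u_cl = 0.135 + 0.580 = 0.7150.
Relativistic: u_rel = (0.135 + 0.580) / (1 + 0.135·0.580) = 0.7150/1.0783 = 0.6631.
Δ = 0.7150 − 0.6631 = 0.0519.

Δ = 0.052c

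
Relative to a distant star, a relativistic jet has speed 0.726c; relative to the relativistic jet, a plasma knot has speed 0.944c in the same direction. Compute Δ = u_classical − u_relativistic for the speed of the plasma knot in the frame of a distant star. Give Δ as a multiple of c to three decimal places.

Δ = 0.679c

Galilean: u_cl = 0.944 + 0.726 = 1.6700.
Relativistic: u_rel = (0.944 + 0.726) / (1 + 0.944·0.726) = 1.6700/1.6853 = 0.9909.
Δ = 1.6700 − 0.9909 = 0.6791.
(The classical prediction exceeds c; the relativistic result does not.)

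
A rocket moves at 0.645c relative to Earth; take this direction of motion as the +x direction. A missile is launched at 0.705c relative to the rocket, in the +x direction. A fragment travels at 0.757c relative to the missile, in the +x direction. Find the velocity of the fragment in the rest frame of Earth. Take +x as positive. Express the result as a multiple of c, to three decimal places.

Apply u = (u' + v)/(1 + u'v/c²) successively, working outward toward Earth.
Start: velocity of the rocket relative to Earth = 0.6450c.
Compose with the missile (u' = 0.705 in the rocket frame): u_1 = (0.705 + 0.645) / (1 + 0.705·0.645) = 1.3500/1.4547 = 0.9280.
Compose with the fragment (u' = 0.757 in the missile frame): u_2 = (0.757 + 0.928) / (1 + 0.757·0.928) = 1.6850/1.7025 = 0.9897.

0.990c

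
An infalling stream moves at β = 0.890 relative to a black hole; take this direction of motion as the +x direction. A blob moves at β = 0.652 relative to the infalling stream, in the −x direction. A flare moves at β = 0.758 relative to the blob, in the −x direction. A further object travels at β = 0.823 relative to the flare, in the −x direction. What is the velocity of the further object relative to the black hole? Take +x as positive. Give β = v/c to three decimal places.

Apply u = (u' + v)/(1 + u'v/c²) successively, working outward toward the black hole.
Start: velocity of the infalling stream relative to the black hole = 0.8900c.
Compose with the blob (u' = -0.652 in the infalling stream frame): u_1 = (-0.652 + 0.890) / (1 + (-0.652)·0.890) = 0.2380/0.4197 = 0.5670.
Compose with the flare (u' = -0.758 in the blob frame): u_2 = (-0.758 + 0.567) / (1 + (-0.758)·0.567) = -0.1910/0.5702 = -0.3349.
Compose with the further object (u' = -0.823 in the flare frame): u_3 = (-0.823 + (-0.335)) / (1 + (-0.823)·(-0.335)) = -1.1579/1.2756 = -0.9077.

β = -0.908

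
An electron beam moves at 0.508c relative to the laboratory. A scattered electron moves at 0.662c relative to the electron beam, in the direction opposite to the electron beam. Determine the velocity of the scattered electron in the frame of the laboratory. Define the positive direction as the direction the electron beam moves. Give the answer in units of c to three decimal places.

With v = 0.508 and u' = -0.662 (in units of c),
u = (u' + v)/(1 + u'v/c²):
u = (-0.662 + 0.508) / (1 + (-0.662)·0.508) = -0.1540/0.6637 = -0.2320
(Galilean addition would give -0.154c.)

-0.232c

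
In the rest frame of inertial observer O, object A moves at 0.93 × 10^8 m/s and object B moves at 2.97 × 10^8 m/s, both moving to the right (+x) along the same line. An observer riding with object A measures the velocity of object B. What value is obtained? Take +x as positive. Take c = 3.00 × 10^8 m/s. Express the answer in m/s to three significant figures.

+2.94 × 10^8 m/s

β_A = 0.310, β_B = 0.990 (dividing each by c = 3.00 × 10^8 m/s).
Transform to A's frame with the inverse velocity-addition law: u' = (u − v)/(1 − uv/c²), taking u = β_B and v = β_A.
u' = (0.990 − 0.310) / (1 − (0.310)(0.990)) = 0.6800/0.6931 = 0.9811.
u' = 0.9811 × 3.00 × 10^8 m/s.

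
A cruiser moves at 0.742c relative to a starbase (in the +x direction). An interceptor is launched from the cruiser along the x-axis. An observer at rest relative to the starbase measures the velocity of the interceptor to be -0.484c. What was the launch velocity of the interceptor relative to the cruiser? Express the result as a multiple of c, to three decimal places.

Invert the composition law: u' = (u − v)/(1 − uv/c²).
u' = (-0.484 − 0.742) / (1 − (-0.484)(0.742)) = -1.2260/1.3591 = -0.9020.

-0.902c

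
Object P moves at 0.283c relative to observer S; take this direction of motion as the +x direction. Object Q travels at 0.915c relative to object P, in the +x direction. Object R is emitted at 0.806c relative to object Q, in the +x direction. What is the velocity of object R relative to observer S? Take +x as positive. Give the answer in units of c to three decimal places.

Apply u = (u' + v)/(1 + u'v/c²) successively, working outward toward observer S.
Start: velocity of object P relative to observer S = 0.2830c.
Compose with object Q (u' = 0.915 in object P frame): u_1 = (0.915 + 0.283) / (1 + 0.915·0.283) = 1.1980/1.2589 = 0.9516.
Compose with object R (u' = 0.806 in object Q frame): u_2 = (0.806 + 0.952) / (1 + 0.806·0.952) = 1.7576/1.7670 = 0.9947.

0.995c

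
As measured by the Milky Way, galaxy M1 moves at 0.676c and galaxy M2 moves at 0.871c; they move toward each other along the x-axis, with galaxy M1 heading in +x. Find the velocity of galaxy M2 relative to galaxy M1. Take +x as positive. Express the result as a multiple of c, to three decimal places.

-0.974c

β_A = 0.676, β_B = -0.871.
Transform to A's frame with the inverse velocity-addition law: u' = (u − v)/(1 − uv/c²), taking u = β_B and v = β_A.
u' = (-0.871 − 0.676) / (1 − (0.676)(-0.871)) = -1.5470/1.5888 = -0.9737.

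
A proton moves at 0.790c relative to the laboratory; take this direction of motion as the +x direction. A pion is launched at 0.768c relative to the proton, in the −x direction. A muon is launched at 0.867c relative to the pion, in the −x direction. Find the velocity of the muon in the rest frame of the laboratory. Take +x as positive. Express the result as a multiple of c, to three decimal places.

-0.852c

Apply u = (u' + v)/(1 + u'v/c²) successively, working outward toward the laboratory.
Start: velocity of the proton relative to the laboratory = 0.7900c.
Compose with the pion (u' = -0.768 in the proton frame): u_1 = (-0.768 + 0.790) / (1 + (-0.768)·0.790) = 0.0220/0.3933 = 0.0559.
Compose with the muon (u' = -0.867 in the pion frame): u_2 = (-0.867 + 0.056) / (1 + (-0.867)·0.056) = -0.8111/0.9515 = -0.8524.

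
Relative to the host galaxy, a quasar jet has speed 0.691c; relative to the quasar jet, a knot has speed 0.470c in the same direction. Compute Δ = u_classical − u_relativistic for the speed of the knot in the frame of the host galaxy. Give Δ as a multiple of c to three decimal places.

Galilean: u_cl = 0.470 + 0.691 = 1.1610.
Relativistic: u_rel = (0.470 + 0.691) / (1 + 0.470·0.691) = 1.1610/1.3248 = 0.8764.
Δ = 1.1610 − 0.8764 = 0.2846.
(The classical prediction exceeds c; the relativistic result does not.)

Δ = 0.285c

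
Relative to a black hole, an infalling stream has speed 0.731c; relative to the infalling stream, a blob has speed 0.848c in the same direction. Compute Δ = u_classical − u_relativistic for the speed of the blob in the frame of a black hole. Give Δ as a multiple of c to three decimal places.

Galilean: u_cl = 0.848 + 0.731 = 1.5790.
Relativistic: u_rel = (0.848 + 0.731) / (1 + 0.848·0.731) = 1.5790/1.6199 = 0.9748.
Δ = 1.5790 − 0.9748 = 0.6042.
(The classical prediction exceeds c; the relativistic result does not.)

Δ = 0.604c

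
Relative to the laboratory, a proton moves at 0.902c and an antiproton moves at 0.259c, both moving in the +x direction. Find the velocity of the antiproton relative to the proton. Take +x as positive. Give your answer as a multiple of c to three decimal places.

β_A = 0.902, β_B = 0.259.
Transform to A's frame with the inverse velocity-addition law: u' = (u − v)/(1 − uv/c²), taking u = β_B and v = β_A.
u' = (0.259 − 0.902) / (1 − (0.902)(0.259)) = -0.6430/0.7664 = -0.8390.

-0.839c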